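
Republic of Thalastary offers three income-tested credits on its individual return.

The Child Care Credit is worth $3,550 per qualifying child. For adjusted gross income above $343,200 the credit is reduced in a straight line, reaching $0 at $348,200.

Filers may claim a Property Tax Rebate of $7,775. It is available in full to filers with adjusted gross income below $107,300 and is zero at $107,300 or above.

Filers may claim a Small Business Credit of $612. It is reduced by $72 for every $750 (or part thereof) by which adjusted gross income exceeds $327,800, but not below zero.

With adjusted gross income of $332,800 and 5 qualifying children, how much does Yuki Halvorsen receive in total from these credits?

Child Care Credit: base = 5 × $3,550 = $17,750. $332,800 is at or below the $343,200 threshold, so the full $17,750 applies.
Property Tax Rebate: $332,800 meets or exceeds the $107,300 cutoff, so the credit is $0.
Small Business Credit: income exceeds $327,800 by $5,000, which is 7 full-or-partial $750 increments; reduction = 7 × $72 = $504, leaving $108.
Total: $17,750 + $0 + $108 = $17,858.

$17,858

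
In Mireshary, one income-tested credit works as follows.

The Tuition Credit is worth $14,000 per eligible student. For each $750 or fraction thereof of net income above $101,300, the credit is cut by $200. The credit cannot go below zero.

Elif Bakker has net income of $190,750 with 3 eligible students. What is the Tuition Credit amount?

$18,000

Tuition Credit: base = 3 × $14,000 = $42,000. income exceeds $101,300 by $89,450, which is 120 full-or-partial $750 increments; reduction = 120 × $200 = $24,000, leaving $18,000.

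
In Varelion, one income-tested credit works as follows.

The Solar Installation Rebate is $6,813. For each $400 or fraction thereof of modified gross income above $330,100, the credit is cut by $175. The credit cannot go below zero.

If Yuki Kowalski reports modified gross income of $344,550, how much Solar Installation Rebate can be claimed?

$338

Solar Installation Rebate: income exceeds $330,100 by $14,450, which is 37 full-or-partial $400 increments; reduction = 37 × $175 = $6,475, leaving $338.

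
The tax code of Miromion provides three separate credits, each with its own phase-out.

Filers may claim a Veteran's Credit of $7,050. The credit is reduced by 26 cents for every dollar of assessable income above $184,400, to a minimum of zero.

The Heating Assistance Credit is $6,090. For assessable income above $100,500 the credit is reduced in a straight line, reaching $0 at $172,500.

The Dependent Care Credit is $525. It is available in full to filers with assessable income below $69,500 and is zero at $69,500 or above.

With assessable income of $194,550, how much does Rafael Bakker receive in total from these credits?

$4,411

Veteran's Credit: 26% of the $10,150 excess over $184,400 is $2,639; credit = $7,050 − $2,639 = $4,411.
Heating Assistance Credit: $194,550 is at or above $172,500, so the credit is $0.
Dependent Care Credit: $194,550 meets or exceeds the $69,500 cutoff, so the credit is $0.
Total: $4,411 + $0 + $0 = $4,411.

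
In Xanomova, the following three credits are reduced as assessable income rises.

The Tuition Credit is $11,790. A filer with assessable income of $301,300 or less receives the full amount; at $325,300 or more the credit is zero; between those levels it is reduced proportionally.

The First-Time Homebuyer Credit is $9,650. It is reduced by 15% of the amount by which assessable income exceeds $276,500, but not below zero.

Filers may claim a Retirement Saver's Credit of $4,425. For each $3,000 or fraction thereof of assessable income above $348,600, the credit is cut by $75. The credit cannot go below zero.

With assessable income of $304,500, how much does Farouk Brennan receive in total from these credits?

$20,093

Tuition Credit: $304,500 is $3,200 into a $24,000 phase-out range, leaving 20,800/24,000 of the credit: $11,790 × 20,800/24,000 = $10,218.
First-Time Homebuyer Credit: 15% of the $28,000 excess over $276,500 is $4,200; credit = $9,650 − $4,200 = $5,450.
Retirement Saver's Credit: $304,500 is at or below the $348,600 threshold, so the full $4,425 applies.
Total: $10,218 + $5,450 + $4,425 = $20,093.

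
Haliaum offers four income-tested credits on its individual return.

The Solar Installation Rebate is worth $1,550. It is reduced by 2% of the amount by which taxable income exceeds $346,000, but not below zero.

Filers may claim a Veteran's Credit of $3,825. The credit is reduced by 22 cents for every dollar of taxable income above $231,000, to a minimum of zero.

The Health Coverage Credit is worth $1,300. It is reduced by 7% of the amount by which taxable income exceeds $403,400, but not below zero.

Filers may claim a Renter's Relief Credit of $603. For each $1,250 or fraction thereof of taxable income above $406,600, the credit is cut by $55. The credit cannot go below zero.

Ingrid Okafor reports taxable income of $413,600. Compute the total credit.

$1,057

Solar Installation Rebate: 2% of the $67,600 excess over $346,000 is $1,352; credit = $1,550 − $1,352 = $198.
Veteran's Credit: 22% of the $182,600 excess over $231,000 is $40,172 ≥ base, so the credit is $0.
Health Coverage Credit: 7% of the $10,200 excess over $403,400 is $714; credit = $1,300 − $714 = $586.
Renter's Relief Credit: income exceeds $406,600 by $7,000, which is 6 full-or-partial $1,250 increments; reduction = 6 × $55 = $330, leaving $273.
Total: $198 + $0 + $586 + $273 = $1,057.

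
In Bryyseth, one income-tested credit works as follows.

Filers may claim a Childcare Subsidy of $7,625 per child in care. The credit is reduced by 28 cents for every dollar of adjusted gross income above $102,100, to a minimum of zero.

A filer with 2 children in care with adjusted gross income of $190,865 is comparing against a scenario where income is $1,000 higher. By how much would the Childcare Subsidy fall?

$0

At $190,865 — base = 2 × $7,625 = $15,250. 28% of the $88,765 excess over $102,100 is $24,854.20 ≥ base, so the credit is $0.
At $191,865 — base = 2 × $7,625 = $15,250. 28% of the $89,765 excess over $102,100 is $25,134.20 ≥ base, so the credit is $0.
Lost: $0 − $0 = $0.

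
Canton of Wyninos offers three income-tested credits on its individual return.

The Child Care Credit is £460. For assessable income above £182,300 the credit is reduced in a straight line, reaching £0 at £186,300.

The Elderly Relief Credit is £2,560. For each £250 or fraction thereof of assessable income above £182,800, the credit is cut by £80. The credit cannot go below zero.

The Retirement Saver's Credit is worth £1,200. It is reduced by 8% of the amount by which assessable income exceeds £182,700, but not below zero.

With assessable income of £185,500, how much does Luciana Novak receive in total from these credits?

Child Care Credit: £185,500 is £3,200 into a £4,000 phase-out range, leaving 800/4,000 of the credit: £460 × 800/4,000 = £92.
Elderly Relief Credit: income exceeds £182,800 by £2,700, which is 11 full-or-partial £250 increments; reduction = 11 × £80 = £880, leaving £1,680.
Retirement Saver's Credit: 8% of the £2,800 excess over £182,700 is £224; credit = £1,200 − £224 = £976.
Total: £92 + £1,680 + £976 = £2,748.

£2,748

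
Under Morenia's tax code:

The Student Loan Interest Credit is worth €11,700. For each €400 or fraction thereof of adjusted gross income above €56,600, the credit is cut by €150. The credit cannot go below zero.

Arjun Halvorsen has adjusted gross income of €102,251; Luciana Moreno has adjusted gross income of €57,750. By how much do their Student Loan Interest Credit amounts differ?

€11,250

Arjun (€102,251): Student Loan Interest Credit: income exceeds €56,600 by €45,651 → 115 increments × €150 = €17,250 ≥ base, so the credit is €0.
Luciana (€57,750): Student Loan Interest Credit: income exceeds €56,600 by €1,150, which is 3 full-or-partial €400 increments; reduction = 3 × €150 = €450, leaving €11,250.
Difference: |€0 − €11,250| = €11,250.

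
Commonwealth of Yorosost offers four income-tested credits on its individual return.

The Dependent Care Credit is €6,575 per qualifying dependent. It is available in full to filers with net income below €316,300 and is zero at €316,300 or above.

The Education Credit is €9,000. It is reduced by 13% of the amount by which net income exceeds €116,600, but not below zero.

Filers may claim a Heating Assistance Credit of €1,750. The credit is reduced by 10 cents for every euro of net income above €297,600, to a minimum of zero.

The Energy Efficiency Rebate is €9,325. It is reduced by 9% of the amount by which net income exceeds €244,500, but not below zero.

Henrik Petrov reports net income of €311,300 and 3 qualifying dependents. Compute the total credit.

Dependent Care Credit: base = 3 × €6,575 = €19,725. €311,300 is below the €316,300 cutoff, so the full €19,725 applies.
Education Credit: 13% of the €194,700 excess over €116,600 is €25,311 ≥ base, so the credit is €0.
Heating Assistance Credit: 10% of the €13,700 excess over €297,600 is €1,370; credit = €1,750 − €1,370 = €380.
Energy Efficiency Rebate: 9% of the €66,800 excess over €244,500 is €6,012; credit = €9,325 − €6,012 = €3,313.
Total: €19,725 + €0 + €380 + €3,313 = €23,418.

€23,418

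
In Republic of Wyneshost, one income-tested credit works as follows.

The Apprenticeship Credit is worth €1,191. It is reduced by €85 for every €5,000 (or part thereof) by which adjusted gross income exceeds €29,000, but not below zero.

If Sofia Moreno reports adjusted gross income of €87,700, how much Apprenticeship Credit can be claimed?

€171

Apprenticeship Credit: income exceeds €29,000 by €58,700, which is 12 full-or-partial €5,000 increments; reduction = 12 × €85 = €1,020, leaving €171.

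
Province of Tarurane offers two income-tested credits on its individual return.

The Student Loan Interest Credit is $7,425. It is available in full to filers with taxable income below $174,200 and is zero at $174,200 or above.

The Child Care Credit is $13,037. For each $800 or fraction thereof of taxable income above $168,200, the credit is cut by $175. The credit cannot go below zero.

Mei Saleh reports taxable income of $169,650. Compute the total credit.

Student Loan Interest Credit: $169,650 is below the $174,200 cutoff, so the full $7,425 applies.
Child Care Credit: income exceeds $168,200 by $1,450, which is 2 full-or-partial $800 increments; reduction = 2 × $175 = $350, leaving $12,687.
Total: $7,425 + $12,687 = $20,112.

$20,112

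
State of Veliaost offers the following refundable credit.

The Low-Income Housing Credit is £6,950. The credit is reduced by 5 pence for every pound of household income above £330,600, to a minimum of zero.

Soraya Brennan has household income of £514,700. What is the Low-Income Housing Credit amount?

Low-Income Housing Credit: 5% of the £184,100 excess over £330,600 is £9,205 ≥ base, so the credit is £0.

£0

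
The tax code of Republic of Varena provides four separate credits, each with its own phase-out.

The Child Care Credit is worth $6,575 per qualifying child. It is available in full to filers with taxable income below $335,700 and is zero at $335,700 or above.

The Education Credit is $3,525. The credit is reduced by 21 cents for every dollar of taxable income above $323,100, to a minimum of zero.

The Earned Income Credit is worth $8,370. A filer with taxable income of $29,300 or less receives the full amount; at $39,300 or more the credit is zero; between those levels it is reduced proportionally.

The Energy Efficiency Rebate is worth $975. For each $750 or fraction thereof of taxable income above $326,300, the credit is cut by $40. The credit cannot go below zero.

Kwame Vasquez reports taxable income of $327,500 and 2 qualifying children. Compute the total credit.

$16,646

Child Care Credit: base = 2 × $6,575 = $13,150. $327,500 is below the $335,700 cutoff, so the full $13,150 applies.
Education Credit: 21% of the $4,400 excess over $323,100 is $924; credit = $3,525 − $924 = $2,601.
Earned Income Credit: $327,500 is at or above $39,300, so the credit is $0.
Energy Efficiency Rebate: income exceeds $326,300 by $1,200, which is 2 full-or-partial $750 increments; reduction = 2 × $40 = $80, leaving $895.
Total: $13,150 + $2,601 + $0 + $895 = $16,646.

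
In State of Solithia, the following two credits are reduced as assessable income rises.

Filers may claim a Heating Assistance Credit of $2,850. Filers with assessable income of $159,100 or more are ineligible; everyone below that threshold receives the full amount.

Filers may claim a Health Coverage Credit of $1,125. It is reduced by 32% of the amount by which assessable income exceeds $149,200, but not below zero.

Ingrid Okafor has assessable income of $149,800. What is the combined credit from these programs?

Heating Assistance Credit: $149,800 is below the $159,100 cutoff, so the full $2,850 applies.
Health Coverage Credit: 32% of the $600 excess over $149,200 is $192; credit = $1,125 − $192 = $933.
Total: $2,850 + $933 = $3,783.

$3,783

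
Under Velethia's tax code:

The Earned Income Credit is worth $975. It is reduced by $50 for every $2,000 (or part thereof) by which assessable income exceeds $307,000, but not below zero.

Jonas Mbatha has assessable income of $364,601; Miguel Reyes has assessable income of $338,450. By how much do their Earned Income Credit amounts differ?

Jonas ($364,601): Earned Income Credit: income exceeds $307,000 by $57,601 → 29 increments × $50 = $1,450 ≥ base, so the credit is $0.
Miguel ($338,450): Earned Income Credit: income exceeds $307,000 by $31,450, which is 16 full-or-partial $2,000 increments; reduction = 16 × $50 = $800, leaving $175.
Difference: |$0 − $175| = $175.

$175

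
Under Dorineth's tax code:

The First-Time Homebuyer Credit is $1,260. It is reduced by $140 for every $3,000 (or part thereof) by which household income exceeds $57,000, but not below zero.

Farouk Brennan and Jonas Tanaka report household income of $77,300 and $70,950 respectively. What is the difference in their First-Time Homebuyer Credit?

$280

Farouk ($77,300): First-Time Homebuyer Credit: income exceeds $57,000 by $20,300, which is 7 full-or-partial $3,000 increments; reduction = 7 × $140 = $980, leaving $280.
Jonas ($70,950): First-Time Homebuyer Credit: income exceeds $57,000 by $13,950, which is 5 full-or-partial $3,000 increments; reduction = 5 × $140 = $700, leaving $560.
Difference: |$280 − $560| = $280.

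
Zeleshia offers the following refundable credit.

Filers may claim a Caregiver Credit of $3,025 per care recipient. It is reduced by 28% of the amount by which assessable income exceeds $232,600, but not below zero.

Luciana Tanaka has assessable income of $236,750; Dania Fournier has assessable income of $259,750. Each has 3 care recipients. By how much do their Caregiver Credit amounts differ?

Luciana ($236,750): Caregiver Credit: base = 3 × $3,025 = $9,075. 28% of the $4,150 excess over $232,600 is $1,162; credit = $9,075 − $1,162 = $7,913.
Dania ($259,750): Caregiver Credit: base = 3 × $3,025 = $9,075. 28% of the $27,150 excess over $232,600 is $7,602; credit = $9,075 − $7,602 = $1,473.
Difference: |$7,913 − $1,473| = $6,440.

$6,440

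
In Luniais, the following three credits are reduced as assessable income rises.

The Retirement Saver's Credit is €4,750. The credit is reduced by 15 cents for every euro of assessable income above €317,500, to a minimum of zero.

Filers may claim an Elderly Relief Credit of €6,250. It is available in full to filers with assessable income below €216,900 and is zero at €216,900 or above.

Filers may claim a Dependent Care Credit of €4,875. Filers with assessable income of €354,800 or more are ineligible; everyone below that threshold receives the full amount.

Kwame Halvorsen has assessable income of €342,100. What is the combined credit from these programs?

Retirement Saver's Credit: 15% of the €24,600 excess over €317,500 is €3,690; credit = €4,750 − €3,690 = €1,060.
Elderly Relief Credit: €342,100 meets or exceeds the €216,900 cutoff, so the credit is €0.
Dependent Care Credit: €342,100 is below the €354,800 cutoff, so the full €4,875 applies.
Total: €1,060 + €0 + €4,875 = €5,935.

€5,935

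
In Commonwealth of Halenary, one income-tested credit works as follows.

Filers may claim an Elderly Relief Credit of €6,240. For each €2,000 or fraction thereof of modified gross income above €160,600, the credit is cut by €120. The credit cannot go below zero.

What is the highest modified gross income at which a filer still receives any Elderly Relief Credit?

€262,600

After 51 increments the reduction is 51 × €120 = €6,120, leaving €120; one more increment wipes it out. Increment 51 ends at excess 51 × €2,000 = €102,000, so the highest qualifying income is €160,600 + €102,000 = €262,600.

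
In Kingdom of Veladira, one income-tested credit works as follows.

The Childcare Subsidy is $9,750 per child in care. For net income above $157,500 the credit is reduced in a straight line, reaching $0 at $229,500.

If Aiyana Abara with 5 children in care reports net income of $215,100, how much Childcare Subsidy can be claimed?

Childcare Subsidy: base = 5 × $9,750 = $48,750. $215,100 is $57,600 into a $72,000 phase-out range, leaving 14,400/72,000 of the credit: $48,750 × 14,400/72,000 = $9,750.

$9,750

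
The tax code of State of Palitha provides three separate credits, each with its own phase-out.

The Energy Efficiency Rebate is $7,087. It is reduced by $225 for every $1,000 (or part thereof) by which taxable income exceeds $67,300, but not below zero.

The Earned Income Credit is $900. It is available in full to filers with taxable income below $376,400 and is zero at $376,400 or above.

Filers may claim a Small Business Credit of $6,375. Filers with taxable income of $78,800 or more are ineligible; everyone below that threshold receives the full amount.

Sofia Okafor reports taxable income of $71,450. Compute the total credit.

$13,237

Energy Efficiency Rebate: income exceeds $67,300 by $4,150, which is 5 full-or-partial $1,000 increments; reduction = 5 × $225 = $1,125, leaving $5,962.
Earned Income Credit: $71,450 is below the $376,400 cutoff, so the full $900 applies.
Small Business Credit: $71,450 is below the $78,800 cutoff, so the full $6,375 applies.
Total: $5,962 + $900 + $6,375 = $13,237.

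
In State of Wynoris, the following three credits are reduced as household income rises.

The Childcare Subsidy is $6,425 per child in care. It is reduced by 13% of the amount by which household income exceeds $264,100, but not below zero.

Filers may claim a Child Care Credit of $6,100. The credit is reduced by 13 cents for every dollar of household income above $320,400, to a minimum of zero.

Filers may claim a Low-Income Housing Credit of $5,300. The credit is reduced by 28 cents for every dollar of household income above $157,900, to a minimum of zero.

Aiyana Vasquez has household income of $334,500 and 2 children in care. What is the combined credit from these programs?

Childcare Subsidy: base = 2 × $6,425 = $12,850. 13% of the $70,400 excess over $264,100 is $9,152; credit = $12,850 − $9,152 = $3,698.
Child Care Credit: 13% of the $14,100 excess over $320,400 is $1,833; credit = $6,100 − $1,833 = $4,267.
Low-Income Housing Credit: 28% of the $176,600 excess over $157,900 is $49,448 ≥ base, so the credit is $0.
Total: $3,698 + $4,267 + $0 = $7,965.

$7,965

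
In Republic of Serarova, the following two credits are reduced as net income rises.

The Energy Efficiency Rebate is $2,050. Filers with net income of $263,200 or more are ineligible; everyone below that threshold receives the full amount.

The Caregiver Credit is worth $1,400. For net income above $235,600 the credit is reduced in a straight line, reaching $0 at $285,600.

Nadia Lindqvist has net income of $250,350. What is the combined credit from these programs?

$3,037

Energy Efficiency Rebate: $250,350 is below the $263,200 cutoff, so the full $2,050 applies.
Caregiver Credit: $250,350 is $14,750 into a $50,000 phase-out range, leaving 35,250/50,000 of the credit: $1,400 × 35,250/50,000 = $987.
Total: $2,050 + $987 = $3,037.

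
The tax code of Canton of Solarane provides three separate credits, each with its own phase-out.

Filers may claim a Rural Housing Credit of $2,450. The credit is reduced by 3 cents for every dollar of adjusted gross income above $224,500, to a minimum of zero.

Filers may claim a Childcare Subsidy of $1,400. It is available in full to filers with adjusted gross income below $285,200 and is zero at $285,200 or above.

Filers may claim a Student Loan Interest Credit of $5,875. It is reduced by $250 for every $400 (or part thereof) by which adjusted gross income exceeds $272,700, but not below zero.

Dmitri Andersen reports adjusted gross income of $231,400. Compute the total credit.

$9,518

Rural Housing Credit: 3% of the $6,900 excess over $224,500 is $207; credit = $2,450 − $207 = $2,243.
Childcare Subsidy: $231,400 is below the $285,200 cutoff, so the full $1,400 applies.
Student Loan Interest Credit: $231,400 is at or below the $272,700 threshold, so the full $5,875 applies.
Total: $2,243 + $1,400 + $5,875 = $9,518.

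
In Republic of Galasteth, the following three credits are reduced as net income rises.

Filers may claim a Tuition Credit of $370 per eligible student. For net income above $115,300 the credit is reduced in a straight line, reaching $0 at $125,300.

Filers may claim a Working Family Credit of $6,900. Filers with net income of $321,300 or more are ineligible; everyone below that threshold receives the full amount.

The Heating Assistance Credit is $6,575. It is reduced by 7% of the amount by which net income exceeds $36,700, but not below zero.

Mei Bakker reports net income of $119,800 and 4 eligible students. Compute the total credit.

Tuition Credit: base = 4 × $370 = $1,480. $119,800 is $4,500 into a $10,000 phase-out range, leaving 5,500/10,000 of the credit: $1,480 × 5,500/10,000 = $814.
Working Family Credit: $119,800 is below the $321,300 cutoff, so the full $6,900 applies.
Heating Assistance Credit: 7% of the $83,100 excess over $36,700 is $5,817; credit = $6,575 − $5,817 = $758.
Total: $814 + $6,900 + $758 = $8,472.

$8,472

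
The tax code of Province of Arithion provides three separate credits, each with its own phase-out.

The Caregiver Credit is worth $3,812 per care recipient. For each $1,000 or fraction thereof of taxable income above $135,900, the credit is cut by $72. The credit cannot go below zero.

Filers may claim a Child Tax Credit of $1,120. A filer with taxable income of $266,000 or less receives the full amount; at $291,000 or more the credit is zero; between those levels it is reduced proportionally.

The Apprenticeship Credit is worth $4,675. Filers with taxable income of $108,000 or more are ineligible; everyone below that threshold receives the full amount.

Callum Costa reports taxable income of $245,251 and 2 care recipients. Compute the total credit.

$1,120

Caregiver Credit: base = 2 × $3,812 = $7,624. income exceeds $135,900 by $109,351 → 110 increments × $72 = $7,920 ≥ base, so the credit is $0.
Child Tax Credit: $245,251 is at or below the $266,000 threshold, so the full $1,120 applies.
Apprenticeship Credit: $245,251 meets or exceeds the $108,000 cutoff, so the credit is $0.
Total: $0 + $1,120 + $0 = $1,120.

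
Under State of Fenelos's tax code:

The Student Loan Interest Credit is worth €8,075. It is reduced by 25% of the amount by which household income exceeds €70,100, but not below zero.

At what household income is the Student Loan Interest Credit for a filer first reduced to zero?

€102,400

The credit falls by 25% of each euro above €70,100, so it reaches zero when the excess is €8,075 / 25% = €32,300: income = €70,100 + €32,300 = €102,400.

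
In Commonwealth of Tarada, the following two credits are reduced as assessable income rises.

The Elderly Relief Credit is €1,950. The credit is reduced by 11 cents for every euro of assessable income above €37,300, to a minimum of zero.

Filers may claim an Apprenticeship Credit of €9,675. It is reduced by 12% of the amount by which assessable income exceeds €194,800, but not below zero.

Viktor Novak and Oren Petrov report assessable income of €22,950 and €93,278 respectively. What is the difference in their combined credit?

€1,950

Viktor (€22,950): Elderly Relief Credit: €22,950 is at or below the €37,300 threshold, so the full €1,950 applies. Apprenticeship Credit: €22,950 is at or below the €194,800 threshold, so the full €9,675 applies. total €1,950 + €9,675 = €11,625
Oren (€93,278): Elderly Relief Credit: 11% of the €55,978 excess over €37,300 is €6,157.58 ≥ base, so the credit is €0. Apprenticeship Credit: €93,278 is at or below the €194,800 threshold, so the full €9,675 applies. total €0 + €9,675 = €9,675
Difference: |€11,625 − €9,675| = €1,950.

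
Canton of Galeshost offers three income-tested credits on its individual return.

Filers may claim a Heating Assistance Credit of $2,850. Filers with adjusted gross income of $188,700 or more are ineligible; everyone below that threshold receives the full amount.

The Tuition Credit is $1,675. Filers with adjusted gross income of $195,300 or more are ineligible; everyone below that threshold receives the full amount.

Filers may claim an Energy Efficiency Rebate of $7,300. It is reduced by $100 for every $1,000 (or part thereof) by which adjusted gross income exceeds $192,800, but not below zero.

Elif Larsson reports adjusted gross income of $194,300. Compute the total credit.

$8,775

Heating Assistance Credit: $194,300 meets or exceeds the $188,700 cutoff, so the credit is $0.
Tuition Credit: $194,300 is below the $195,300 cutoff, so the full $1,675 applies.
Energy Efficiency Rebate: income exceeds $192,800 by $1,500, which is 2 full-or-partial $1,000 increments; reduction = 2 × $100 = $200, leaving $7,100.
Total: $0 + $1,675 + $7,100 = $8,775.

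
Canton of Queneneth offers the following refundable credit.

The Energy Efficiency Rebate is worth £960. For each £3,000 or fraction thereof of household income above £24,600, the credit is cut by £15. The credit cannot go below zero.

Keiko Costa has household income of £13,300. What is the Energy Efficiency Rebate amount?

£960

Energy Efficiency Rebate: £13,300 is at or below the £24,600 threshold, so the full £960 applies.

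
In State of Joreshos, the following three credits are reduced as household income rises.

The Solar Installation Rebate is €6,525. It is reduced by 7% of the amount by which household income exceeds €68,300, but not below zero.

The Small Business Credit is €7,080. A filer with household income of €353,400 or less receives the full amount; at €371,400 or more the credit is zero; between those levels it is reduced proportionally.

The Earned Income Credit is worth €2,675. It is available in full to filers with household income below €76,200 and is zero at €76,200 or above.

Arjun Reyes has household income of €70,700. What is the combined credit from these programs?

Solar Installation Rebate: 7% of the €2,400 excess over €68,300 is €168; credit = €6,525 − €168 = €6,357.
Small Business Credit: €70,700 is at or below the €353,400 threshold, so the full €7,080 applies.
Earned Income Credit: €70,700 is below the €76,200 cutoff, so the full €2,675 applies.
Total: €6,357 + €7,080 + €2,675 = €16,112.

€16,112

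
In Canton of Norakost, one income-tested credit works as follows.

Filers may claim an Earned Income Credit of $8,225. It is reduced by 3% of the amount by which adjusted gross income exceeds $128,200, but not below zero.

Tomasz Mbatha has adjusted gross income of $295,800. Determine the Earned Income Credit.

Earned Income Credit: 3% of the $167,600 excess over $128,200 is $5,028; credit = $8,225 − $5,028 = $3,197.

$3,197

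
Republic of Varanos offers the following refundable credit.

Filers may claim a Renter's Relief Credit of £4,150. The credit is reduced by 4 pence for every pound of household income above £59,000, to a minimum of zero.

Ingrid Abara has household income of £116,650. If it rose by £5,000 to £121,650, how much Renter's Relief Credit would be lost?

£200

At £116,650 — 4% of the £57,650 excess over £59,000 is £2,306; credit = £4,150 − £2,306 = £1,844.
At £121,650 — 4% of the £62,650 excess over £59,000 is £2,506; credit = £4,150 − £2,506 = £1,644.
Lost: £1,844 − £1,644 = £200.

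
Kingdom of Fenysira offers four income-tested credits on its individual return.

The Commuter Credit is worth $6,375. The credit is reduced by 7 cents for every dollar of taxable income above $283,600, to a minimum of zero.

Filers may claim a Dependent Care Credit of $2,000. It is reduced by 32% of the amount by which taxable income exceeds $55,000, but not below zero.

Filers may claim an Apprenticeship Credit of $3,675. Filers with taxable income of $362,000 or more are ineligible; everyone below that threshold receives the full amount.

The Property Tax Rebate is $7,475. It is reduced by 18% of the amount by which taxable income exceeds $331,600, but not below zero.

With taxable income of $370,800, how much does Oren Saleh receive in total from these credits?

Commuter Credit: 7% of the $87,200 excess over $283,600 is $6,104; credit = $6,375 − $6,104 = $271.
Dependent Care Credit: 32% of the $315,800 excess over $55,000 is $101,056 ≥ base, so the credit is $0.
Apprenticeship Credit: $370,800 meets or exceeds the $362,000 cutoff, so the credit is $0.
Property Tax Rebate: 18% of the $39,200 excess over $331,600 is $7,056; credit = $7,475 − $7,056 = $419.
Total: $271 + $0 + $0 + $419 = $690.

$690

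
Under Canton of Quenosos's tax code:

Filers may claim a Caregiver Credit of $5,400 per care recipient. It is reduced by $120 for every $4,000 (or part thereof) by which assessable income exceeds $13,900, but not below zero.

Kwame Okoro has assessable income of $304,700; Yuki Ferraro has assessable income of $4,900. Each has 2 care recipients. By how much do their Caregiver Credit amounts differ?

$8,760

Kwame ($304,700): Caregiver Credit: base = 2 × $5,400 = $10,800. income exceeds $13,900 by $290,800, which is 73 full-or-partial $4,000 increments; reduction = 73 × $120 = $8,760, leaving $2,040.
Yuki ($4,900): Caregiver Credit: base = 2 × $5,400 = $10,800. $4,900 is at or below the $13,900 threshold, so the full $10,800 applies.
Difference: |$2,040 − $10,800| = $8,760.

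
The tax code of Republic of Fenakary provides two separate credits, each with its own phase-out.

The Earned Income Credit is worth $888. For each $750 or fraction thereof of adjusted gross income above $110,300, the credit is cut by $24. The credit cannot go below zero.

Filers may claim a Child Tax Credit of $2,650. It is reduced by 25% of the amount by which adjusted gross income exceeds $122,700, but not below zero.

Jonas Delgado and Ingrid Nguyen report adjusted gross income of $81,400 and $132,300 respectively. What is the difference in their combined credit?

$3,120

Jonas ($81,400): Earned Income Credit: $81,400 is at or below the $110,300 threshold, so the full $888 applies. Child Tax Credit: $81,400 is at or below the $122,700 threshold, so the full $2,650 applies. total $888 + $2,650 = $3,538
Ingrid ($132,300): Earned Income Credit: income exceeds $110,300 by $22,000, which is 30 full-or-partial $750 increments; reduction = 30 × $24 = $720, leaving $168. Child Tax Credit: 25% of the $9,600 excess over $122,700 is $2,400; credit = $2,650 − $2,400 = $250. total $168 + $250 = $418
Difference: |$3,538 − $418| = $3,120.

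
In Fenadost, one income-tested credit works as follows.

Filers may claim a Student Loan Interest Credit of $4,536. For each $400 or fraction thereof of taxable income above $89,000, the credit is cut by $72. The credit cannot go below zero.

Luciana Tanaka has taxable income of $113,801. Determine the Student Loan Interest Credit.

$0

Student Loan Interest Credit: income exceeds $89,000 by $24,801 → 63 increments × $72 = $4,536 ≥ base, so the credit is $0.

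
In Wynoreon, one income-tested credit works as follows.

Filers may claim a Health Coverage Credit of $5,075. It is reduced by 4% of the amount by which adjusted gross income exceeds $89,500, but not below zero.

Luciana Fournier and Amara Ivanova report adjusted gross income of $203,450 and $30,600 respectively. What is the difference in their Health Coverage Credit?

$4,558

Luciana ($203,450): Health Coverage Credit: 4% of the $113,950 excess over $89,500 is $4,558; credit = $5,075 − $4,558 = $517.
Amara ($30,600): Health Coverage Credit: $30,600 is at or below the $89,500 threshold, so the full $5,075 applies.
Difference: |$517 − $5,075| = $4,558.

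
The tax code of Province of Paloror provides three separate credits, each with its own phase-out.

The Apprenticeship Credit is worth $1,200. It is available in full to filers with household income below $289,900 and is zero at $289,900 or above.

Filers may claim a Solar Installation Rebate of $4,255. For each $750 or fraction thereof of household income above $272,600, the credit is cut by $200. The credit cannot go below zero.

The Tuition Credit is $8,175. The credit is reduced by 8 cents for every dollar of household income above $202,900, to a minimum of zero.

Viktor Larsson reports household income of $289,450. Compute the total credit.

Apprenticeship Credit: $289,450 is below the $289,900 cutoff, so the full $1,200 applies.
Solar Installation Rebate: income exceeds $272,600 by $16,850 → 23 increments × $200 = $4,600 ≥ base, so the credit is $0.
Tuition Credit: 8% of the $86,550 excess over $202,900 is $6,924; credit = $8,175 − $6,924 = $1,251.
Total: $1,200 + $0 + $1,251 = $2,451.

$2,451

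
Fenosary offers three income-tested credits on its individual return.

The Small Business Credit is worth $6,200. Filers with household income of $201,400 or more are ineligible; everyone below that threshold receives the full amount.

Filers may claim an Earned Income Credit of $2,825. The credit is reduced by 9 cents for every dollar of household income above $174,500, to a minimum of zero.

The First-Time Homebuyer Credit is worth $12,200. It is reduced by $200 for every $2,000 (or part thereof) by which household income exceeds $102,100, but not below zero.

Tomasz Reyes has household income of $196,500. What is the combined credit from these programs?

$9,645

Small Business Credit: $196,500 is below the $201,400 cutoff, so the full $6,200 applies.
Earned Income Credit: 9% of the $22,000 excess over $174,500 is $1,980; credit = $2,825 − $1,980 = $845.
First-Time Homebuyer Credit: income exceeds $102,100 by $94,400, which is 48 full-or-partial $2,000 increments; reduction = 48 × $200 = $9,600, leaving $2,600.
Total: $6,200 + $845 + $2,600 = $9,645.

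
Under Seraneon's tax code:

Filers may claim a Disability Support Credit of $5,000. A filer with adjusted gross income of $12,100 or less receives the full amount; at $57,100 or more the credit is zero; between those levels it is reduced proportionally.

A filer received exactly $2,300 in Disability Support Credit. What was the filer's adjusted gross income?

$2,300 is 2,300/5,000 of the full $5,000, so 2,700/5,000 of the $45,000 range has been used: income = $12,100 + $45,000 × 2,700/5,000 = $36,400.

$36,400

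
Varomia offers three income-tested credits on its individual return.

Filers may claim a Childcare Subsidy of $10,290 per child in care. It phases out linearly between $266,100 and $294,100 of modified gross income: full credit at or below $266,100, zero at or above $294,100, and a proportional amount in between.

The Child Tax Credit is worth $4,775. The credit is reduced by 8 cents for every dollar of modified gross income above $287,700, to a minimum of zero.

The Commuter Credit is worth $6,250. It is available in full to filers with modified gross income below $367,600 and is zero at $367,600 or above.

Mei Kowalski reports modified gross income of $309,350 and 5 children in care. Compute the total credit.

Childcare Subsidy: base = 5 × $10,290 = $51,450. $309,350 is at or above $294,100, so the credit is $0.
Child Tax Credit: 8% of the $21,650 excess over $287,700 is $1,732; credit = $4,775 − $1,732 = $3,043.
Commuter Credit: $309,350 is below the $367,600 cutoff, so the full $6,250 applies.
Total: $0 + $3,043 + $6,250 = $9,293.

$9,293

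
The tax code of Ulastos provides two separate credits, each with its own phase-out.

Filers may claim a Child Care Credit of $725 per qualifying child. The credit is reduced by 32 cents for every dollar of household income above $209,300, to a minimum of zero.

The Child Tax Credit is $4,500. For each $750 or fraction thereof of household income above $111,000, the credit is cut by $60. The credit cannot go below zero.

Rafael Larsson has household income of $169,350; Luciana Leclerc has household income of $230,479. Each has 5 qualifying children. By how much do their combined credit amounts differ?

$3,625

Rafael ($169,350): Child Care Credit: base = 5 × $725 = $3,625. $169,350 is at or below the $209,300 threshold, so the full $3,625 applies. Child Tax Credit: income exceeds $111,000 by $58,350 → 78 increments × $60 = $4,680 ≥ base, so the credit is $0. total $3,625 + $0 = $3,625
Luciana ($230,479): Child Care Credit: base = 5 × $725 = $3,625. 32% of the $21,179 excess over $209,300 is $6,777.28 ≥ base, so the credit is $0. Child Tax Credit: income exceeds $111,000 by $119,479 → 160 increments × $60 = $9,600 ≥ base, so the credit is $0. total $0 + $0 = $0
Difference: |$3,625 − $0| = $3,625.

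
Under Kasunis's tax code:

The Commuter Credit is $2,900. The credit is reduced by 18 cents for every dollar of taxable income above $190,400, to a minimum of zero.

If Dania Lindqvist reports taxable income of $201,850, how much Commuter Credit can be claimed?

Commuter Credit: 18% of the $11,450 excess over $190,400 is $2,061; credit = $2,900 − $2,061 = $839.

$839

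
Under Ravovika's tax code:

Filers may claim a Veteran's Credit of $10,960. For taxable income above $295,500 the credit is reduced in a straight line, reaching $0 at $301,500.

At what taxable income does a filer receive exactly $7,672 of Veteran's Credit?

$7,672 is 7,672/10,960 of the full $10,960, so 3,288/10,960 of the $6,000 range has been used: income = $295,500 + $6,000 × 3,288/10,960 = $297,300.

$297,300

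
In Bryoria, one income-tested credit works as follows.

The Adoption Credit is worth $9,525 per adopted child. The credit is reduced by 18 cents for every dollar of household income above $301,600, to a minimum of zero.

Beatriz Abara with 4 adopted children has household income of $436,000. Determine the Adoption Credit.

$13,908

Adoption Credit: base = 4 × $9,525 = $38,100. 18% of the $134,400 excess over $301,600 is $24,192; credit = $38,100 − $24,192 = $13,908.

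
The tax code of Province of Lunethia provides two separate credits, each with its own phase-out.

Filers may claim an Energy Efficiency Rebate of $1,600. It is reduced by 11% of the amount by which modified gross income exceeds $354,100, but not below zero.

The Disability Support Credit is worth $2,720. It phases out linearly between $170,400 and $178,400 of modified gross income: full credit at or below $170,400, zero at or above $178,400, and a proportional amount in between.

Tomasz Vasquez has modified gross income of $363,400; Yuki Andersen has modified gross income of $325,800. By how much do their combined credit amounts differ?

Tomasz ($363,400): Energy Efficiency Rebate: 11% of the $9,300 excess over $354,100 is $1,023; credit = $1,600 − $1,023 = $577. Disability Support Credit: $363,400 is at or above $178,400, so the credit is $0. total $577 + $0 = $577
Yuki ($325,800): Energy Efficiency Rebate: $325,800 is at or below the $354,100 threshold, so the full $1,600 applies. Disability Support Credit: $325,800 is at or above $178,400, so the credit is $0. total $1,600 + $0 = $1,600
Difference: |$577 − $1,600| = $1,023.

$1,023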